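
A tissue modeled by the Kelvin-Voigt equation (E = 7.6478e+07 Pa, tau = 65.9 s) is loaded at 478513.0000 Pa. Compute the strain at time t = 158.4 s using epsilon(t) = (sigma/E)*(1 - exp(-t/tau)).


epsilon(t) = (sigma/E) * (1 - exp(-t/tau))
sigma/E = 478513.0000 / 7.6478e+07 = 0.0063
exp(-t/tau) = exp(-158.4 / 65.9) = 0.0904
epsilon = 0.0063 * (1 - 0.0904)
epsilon = 0.0057


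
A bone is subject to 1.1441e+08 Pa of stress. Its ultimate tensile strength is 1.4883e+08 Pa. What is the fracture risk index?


FRI = applied / ultimate
FRI = 1.1441e+08 / 1.4883e+08
FRI = 0.7687


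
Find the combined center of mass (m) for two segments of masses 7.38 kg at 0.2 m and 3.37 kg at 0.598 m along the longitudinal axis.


COM = (m1*x1 + m2*x2) / (m1 + m2)
COM = (7.38*0.2 + 3.37*0.598) / (7.38 + 3.37)
Numerator = 3.4913
Denominator = 10.7500
COM = 0.3248


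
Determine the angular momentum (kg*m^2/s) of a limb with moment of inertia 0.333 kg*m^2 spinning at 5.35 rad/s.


L = I * omega
L = 0.333 * 5.35
L = 1.7815


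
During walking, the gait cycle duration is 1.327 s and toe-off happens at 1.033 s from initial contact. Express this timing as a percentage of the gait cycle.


pct = (event_time / cycle_time) * 100
pct = (1.033 / 1.327) * 100
ratio = 0.7784
pct = 77.8448


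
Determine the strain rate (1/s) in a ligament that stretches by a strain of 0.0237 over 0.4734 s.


strain_rate = delta_strain / delta_t
strain_rate = 0.0237 / 0.4734
strain_rate = 0.0501


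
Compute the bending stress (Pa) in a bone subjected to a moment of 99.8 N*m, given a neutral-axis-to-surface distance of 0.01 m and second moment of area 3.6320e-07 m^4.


sigma = M * c / I
sigma = 99.8 * 0.01 / 3.6320e-07
M * c = 0.9980
sigma = 2.7478e+06


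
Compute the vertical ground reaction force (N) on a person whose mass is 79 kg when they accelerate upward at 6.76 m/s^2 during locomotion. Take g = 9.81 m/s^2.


GRF = m * (g + a)
GRF = 79 * (9.81 + 6.76)
GRF = 79 * 16.5700
GRF = 1309.0300


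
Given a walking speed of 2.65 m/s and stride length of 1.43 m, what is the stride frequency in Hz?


f = v / stride_length
f = 2.65 / 1.43
f = 1.8531


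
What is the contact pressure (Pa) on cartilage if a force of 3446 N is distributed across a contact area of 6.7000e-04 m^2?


P = F / A
P = 3446 / 6.7000e-04
P = 5.1433e+06


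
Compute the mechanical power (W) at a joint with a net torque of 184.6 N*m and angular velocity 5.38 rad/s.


P = M * omega
P = 184.6 * 5.38
P = 993.1480


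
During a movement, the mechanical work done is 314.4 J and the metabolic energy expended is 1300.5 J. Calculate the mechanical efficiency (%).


eta = (W_mech / E_meta) * 100
eta = (314.4 / 1300.5) * 100
ratio = 0.2418
eta = 24.1753


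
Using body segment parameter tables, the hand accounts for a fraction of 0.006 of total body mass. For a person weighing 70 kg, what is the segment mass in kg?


m_segment = body_mass * fraction
m_segment = 70 * 0.006
m_segment = 0.4200


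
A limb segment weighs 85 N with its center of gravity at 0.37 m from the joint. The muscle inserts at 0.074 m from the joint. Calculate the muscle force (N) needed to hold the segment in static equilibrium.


F_muscle = W * d_load / d_muscle
F_muscle = 85 * 0.37 / 0.074
Numerator = 31.4500
F_muscle = 425.0000


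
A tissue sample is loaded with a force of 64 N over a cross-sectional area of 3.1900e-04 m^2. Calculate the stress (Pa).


stress = F / A
stress = 64 / 3.1900e-04
stress = 200626.9592


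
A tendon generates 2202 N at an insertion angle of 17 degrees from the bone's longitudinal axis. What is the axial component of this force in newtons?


F_eff = F_tendon * cos(theta)
theta = 17 deg = 0.2967 rad
cos(theta) = 0.9563
F_eff = 2202 * 0.9563
F_eff = 2105.7831


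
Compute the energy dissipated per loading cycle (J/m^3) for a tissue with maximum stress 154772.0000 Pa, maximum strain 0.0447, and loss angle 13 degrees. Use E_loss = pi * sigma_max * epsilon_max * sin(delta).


E_loss = pi * sigma_max * epsilon_max * sin(delta)
delta = 13 deg = 0.2269 rad
sin(delta) = 0.2250
E_loss = pi * 154772.0000 * 0.0447 * 0.2250
E_loss = 4889.2002


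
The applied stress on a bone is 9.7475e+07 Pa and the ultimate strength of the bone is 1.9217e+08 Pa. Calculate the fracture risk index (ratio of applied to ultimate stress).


FRI = applied / ultimate
FRI = 9.7475e+07 / 1.9217e+08
FRI = 0.5072


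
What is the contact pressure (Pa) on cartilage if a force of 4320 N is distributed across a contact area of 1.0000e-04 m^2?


P = F / A
P = 4320 / 1.0000e-04
P = 4.3200e+07


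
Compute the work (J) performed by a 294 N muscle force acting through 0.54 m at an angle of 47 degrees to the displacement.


W = F * d * cos(theta)
theta = 47 deg = 0.8203 rad
cos(theta) = 0.6820
W = 294 * 0.54 * 0.6820
W = 108.2741


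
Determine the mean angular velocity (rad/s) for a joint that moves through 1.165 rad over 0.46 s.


omega = delta_theta / delta_t
omega = 1.165 / 0.46
omega = 2.5326


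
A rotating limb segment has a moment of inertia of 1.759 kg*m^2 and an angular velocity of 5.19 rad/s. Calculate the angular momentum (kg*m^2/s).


L = I * omega
L = 1.759 * 5.19
L = 9.1292


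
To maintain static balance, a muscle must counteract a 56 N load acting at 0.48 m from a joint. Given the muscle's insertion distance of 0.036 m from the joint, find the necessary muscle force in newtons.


F_muscle = W * d_load / d_muscle
F_muscle = 56 * 0.48 / 0.036
Numerator = 26.8800
F_muscle = 746.6667


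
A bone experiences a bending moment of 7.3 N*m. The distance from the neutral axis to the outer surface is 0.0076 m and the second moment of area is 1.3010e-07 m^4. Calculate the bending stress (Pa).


sigma = M * c / I
sigma = 7.3 * 0.0076 / 1.3010e-07
M * c = 0.0555
sigma = 426441.1991


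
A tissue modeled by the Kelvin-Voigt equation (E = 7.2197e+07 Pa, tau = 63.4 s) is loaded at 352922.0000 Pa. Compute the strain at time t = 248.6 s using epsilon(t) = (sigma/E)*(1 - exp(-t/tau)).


epsilon(t) = (sigma/E) * (1 - exp(-t/tau))
sigma/E = 352922.0000 / 7.2197e+07 = 0.0049
exp(-t/tau) = exp(-248.6 / 63.4) = 0.0198
epsilon = 0.0049 * (1 - 0.0198)
epsilon = 0.0048


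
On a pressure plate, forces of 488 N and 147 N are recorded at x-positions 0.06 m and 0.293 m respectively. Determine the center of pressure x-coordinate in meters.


COP_x = (F1*x1 + F2*x2) / (F1 + F2)
COP_x = (488*0.06 + 147*0.293) / (488 + 147)
Numerator = 72.3510
Denominator = 635
COP_x = 0.1139


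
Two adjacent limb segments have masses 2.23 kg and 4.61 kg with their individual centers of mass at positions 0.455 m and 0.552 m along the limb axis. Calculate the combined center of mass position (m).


COM = (m1*x1 + m2*x2) / (m1 + m2)
COM = (2.23*0.455 + 4.61*0.552) / (2.23 + 4.61)
Numerator = 3.5594
Denominator = 6.8400
COM = 0.5204


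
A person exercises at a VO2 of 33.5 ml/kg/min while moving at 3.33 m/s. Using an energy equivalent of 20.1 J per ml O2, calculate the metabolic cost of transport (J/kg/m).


Power per kg = VO2 * 20.1 / 60
Power per kg = 33.5 * 20.1 / 60 = 11.2225 W/kg
Cost = power_per_kg / speed
Cost = 11.2225 / 3.33
Cost = 3.3701


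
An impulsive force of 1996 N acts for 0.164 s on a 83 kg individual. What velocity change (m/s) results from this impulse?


J = F * dt = 1996 * 0.164 = 327.3440 N*s
delta_v = J / m
delta_v = 327.3440 / 83
delta_v = 3.9439


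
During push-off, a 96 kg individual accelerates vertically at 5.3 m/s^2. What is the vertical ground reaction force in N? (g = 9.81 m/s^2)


GRF = m * (g + a)
GRF = 96 * (9.81 + 5.3)
GRF = 96 * 15.1100
GRF = 1450.5600


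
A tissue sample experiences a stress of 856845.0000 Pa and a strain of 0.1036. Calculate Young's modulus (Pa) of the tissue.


E = stress / strain
E = 856845.0000 / 0.1036
E = 8.2707e+06


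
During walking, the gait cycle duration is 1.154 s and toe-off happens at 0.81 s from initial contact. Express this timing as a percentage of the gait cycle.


pct = (event_time / cycle_time) * 100
pct = (0.81 / 1.154) * 100
ratio = 0.7019
pct = 70.1906


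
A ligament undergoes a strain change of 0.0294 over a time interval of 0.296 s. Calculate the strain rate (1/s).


strain_rate = delta_strain / delta_t
strain_rate = 0.0294 / 0.296
strain_rate = 0.0993


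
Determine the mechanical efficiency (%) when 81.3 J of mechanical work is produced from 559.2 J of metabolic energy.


eta = (W_mech / E_meta) * 100
eta = (81.3 / 559.2) * 100
ratio = 0.1454
eta = 14.5386


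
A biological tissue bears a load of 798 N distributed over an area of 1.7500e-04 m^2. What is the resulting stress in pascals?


stress = F / A
stress = 798 / 1.7500e-04
stress = 4.5600e+06


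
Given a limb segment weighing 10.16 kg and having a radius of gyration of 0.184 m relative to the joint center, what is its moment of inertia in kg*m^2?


I = m * k^2
I = 10.16 * 0.184^2
k^2 = 0.0339
I = 0.3440


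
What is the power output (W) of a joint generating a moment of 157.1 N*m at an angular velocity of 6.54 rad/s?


P = M * omega
P = 157.1 * 6.54
P = 1027.4340


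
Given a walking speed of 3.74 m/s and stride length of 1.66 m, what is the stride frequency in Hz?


f = v / stride_length
f = 3.74 / 1.66
f = 2.2530


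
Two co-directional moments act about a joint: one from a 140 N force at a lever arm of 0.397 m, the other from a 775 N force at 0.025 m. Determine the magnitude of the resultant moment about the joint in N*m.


M = F1 * d1 + F2 * d2
M = 140 * 0.397 + 775 * 0.025
M = 55.5800 + 19.3750
M = 74.9550


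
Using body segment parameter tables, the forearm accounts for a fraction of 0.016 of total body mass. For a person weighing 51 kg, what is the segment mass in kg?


m_segment = body_mass * fraction
m_segment = 51 * 0.016
m_segment = 0.8160


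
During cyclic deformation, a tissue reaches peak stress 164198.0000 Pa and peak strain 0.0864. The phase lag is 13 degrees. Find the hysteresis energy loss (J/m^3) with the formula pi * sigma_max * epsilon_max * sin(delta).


E_loss = pi * sigma_max * epsilon_max * sin(delta)
delta = 13 deg = 0.2269 rad
sin(delta) = 0.2250
E_loss = pi * 164198.0000 * 0.0864 * 0.2250
E_loss = 10025.8109


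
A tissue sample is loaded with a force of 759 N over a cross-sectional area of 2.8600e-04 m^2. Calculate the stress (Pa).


stress = F / A
stress = 759 / 2.8600e-04
stress = 2.6538e+06


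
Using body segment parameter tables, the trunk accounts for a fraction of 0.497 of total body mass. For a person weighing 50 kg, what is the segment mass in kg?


m_segment = body_mass * fraction
m_segment = 50 * 0.497
m_segment = 24.8500


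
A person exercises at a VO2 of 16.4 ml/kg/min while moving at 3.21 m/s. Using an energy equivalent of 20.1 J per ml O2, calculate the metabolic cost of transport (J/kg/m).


Power per kg = VO2 * 20.1 / 60
Power per kg = 16.4 * 20.1 / 60 = 5.4940 W/kg
Cost = power_per_kg / speed
Cost = 5.4940 / 3.21
Cost = 1.7115


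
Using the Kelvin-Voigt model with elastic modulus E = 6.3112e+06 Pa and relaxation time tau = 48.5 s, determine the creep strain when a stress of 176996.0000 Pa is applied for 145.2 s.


epsilon(t) = (sigma/E) * (1 - exp(-t/tau))
sigma/E = 176996.0000 / 6.3112e+06 = 0.0280
exp(-t/tau) = exp(-145.2 / 48.5) = 0.0501
epsilon = 0.0280 * (1 - 0.0501)
epsilon = 0.0266


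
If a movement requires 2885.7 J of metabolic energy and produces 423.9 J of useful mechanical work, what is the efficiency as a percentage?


eta = (W_mech / E_meta) * 100
eta = (423.9 / 2885.7) * 100
ratio = 0.1469
eta = 14.6897


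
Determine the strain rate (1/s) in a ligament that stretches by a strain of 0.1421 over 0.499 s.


strain_rate = delta_strain / delta_t
strain_rate = 0.1421 / 0.499
strain_rate = 0.2848


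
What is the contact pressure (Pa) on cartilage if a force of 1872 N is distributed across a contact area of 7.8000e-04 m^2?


P = F / A
P = 1872 / 7.8000e-04
P = 2.4000e+06


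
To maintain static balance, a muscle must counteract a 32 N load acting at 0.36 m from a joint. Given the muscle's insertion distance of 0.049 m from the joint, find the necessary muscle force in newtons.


F_muscle = W * d_load / d_muscle
F_muscle = 32 * 0.36 / 0.049
Numerator = 11.5200
F_muscle = 235.1020


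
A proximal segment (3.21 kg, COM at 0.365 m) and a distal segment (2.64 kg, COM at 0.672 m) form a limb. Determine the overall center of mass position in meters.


COM = (m1*x1 + m2*x2) / (m1 + m2)
COM = (3.21*0.365 + 2.64*0.672) / (3.21 + 2.64)
Numerator = 2.9457
Denominator = 5.8500
COM = 0.5035


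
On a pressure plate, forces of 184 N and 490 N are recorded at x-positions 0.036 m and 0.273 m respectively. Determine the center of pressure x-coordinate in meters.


COP_x = (F1*x1 + F2*x2) / (F1 + F2)
COP_x = (184*0.036 + 490*0.273) / (184 + 490)
Numerator = 140.3940
Denominator = 674
COP_x = 0.2083


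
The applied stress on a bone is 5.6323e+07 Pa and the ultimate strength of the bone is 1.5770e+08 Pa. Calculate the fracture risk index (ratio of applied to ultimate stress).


FRI = applied / ultimate
FRI = 5.6323e+07 / 1.5770e+08
FRI = 0.3572


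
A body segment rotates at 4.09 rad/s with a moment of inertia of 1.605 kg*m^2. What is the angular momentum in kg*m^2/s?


L = I * omega
L = 1.605 * 4.09
L = 6.5644


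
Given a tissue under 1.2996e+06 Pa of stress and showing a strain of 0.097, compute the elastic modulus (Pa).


E = stress / strain
E = 1.2996e+06 / 0.097
E = 1.3398e+07


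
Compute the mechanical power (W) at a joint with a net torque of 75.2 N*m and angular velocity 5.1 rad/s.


P = M * omega
P = 75.2 * 5.1
P = 383.5200


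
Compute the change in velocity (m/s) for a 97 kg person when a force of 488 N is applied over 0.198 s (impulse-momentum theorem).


J = F * dt = 488 * 0.198 = 96.6240 N*s
delta_v = J / m
delta_v = 96.6240 / 97
delta_v = 0.9961


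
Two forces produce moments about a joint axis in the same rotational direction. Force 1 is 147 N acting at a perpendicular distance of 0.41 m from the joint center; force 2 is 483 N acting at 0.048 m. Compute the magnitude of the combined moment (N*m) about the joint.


M = F1 * d1 + F2 * d2
M = 147 * 0.41 + 483 * 0.048
M = 60.2700 + 23.1840
M = 83.4540


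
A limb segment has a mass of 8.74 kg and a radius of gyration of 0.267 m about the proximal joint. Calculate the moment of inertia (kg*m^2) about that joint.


I = m * k^2
I = 8.74 * 0.267^2
k^2 = 0.0713
I = 0.6231


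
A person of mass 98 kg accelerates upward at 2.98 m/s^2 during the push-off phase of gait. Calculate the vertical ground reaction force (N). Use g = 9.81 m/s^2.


GRF = m * (g + a)
GRF = 98 * (9.81 + 2.98)
GRF = 98 * 12.7900
GRF = 1253.4200


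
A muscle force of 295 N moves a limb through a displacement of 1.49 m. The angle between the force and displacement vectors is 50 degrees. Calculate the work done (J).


W = F * d * cos(theta)
theta = 50 deg = 0.8727 rad
cos(theta) = 0.6428
W = 295 * 1.49 * 0.6428
W = 282.5373


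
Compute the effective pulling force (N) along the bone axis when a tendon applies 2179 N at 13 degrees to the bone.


F_eff = F_tendon * cos(theta)
theta = 13 deg = 0.2269 rad
cos(theta) = 0.9744
F_eff = 2179 * 0.9744
F_eff = 2123.1524


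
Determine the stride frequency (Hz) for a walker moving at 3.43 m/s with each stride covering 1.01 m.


f = v / stride_length
f = 3.43 / 1.01
f = 3.3960


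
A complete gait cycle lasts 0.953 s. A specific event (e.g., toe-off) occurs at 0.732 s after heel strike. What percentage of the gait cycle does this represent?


pct = (event_time / cycle_time) * 100
pct = (0.732 / 0.953) * 100
ratio = 0.7681
pct = 76.8101


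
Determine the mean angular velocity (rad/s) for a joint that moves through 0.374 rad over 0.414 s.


omega = delta_theta / delta_t
omega = 0.374 / 0.414
omega = 0.9034


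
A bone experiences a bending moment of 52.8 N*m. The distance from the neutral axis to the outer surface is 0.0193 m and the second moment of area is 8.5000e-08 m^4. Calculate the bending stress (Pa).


sigma = M * c / I
sigma = 52.8 * 0.0193 / 8.5000e-08
M * c = 1.0190
sigma = 1.1989e+07


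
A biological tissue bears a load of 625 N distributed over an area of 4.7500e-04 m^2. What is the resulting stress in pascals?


stress = F / A
stress = 625 / 4.7500e-04
stress = 1.3158e+06


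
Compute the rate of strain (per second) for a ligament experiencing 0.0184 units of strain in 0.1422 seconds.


strain_rate = delta_strain / delta_t
strain_rate = 0.0184 / 0.1422
strain_rate = 0.1294


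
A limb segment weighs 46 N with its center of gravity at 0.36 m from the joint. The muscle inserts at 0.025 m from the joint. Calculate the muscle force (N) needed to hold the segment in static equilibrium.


F_muscle = W * d_load / d_muscle
F_muscle = 46 * 0.36 / 0.025
Numerator = 16.5600
F_muscle = 662.4000


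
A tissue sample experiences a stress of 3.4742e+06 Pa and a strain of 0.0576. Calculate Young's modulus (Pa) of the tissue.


E = stress / strain
E = 3.4742e+06 / 0.0576
E = 6.0316e+07


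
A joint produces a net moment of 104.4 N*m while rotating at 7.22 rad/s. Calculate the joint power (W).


P = M * omega
P = 104.4 * 7.22
P = 753.7680


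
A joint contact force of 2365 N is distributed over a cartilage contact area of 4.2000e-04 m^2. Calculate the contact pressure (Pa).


P = F / A
P = 2365 / 4.2000e-04
P = 5.6310e+06


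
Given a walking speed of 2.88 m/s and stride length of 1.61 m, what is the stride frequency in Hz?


f = v / stride_length
f = 2.88 / 1.61
f = 1.7888


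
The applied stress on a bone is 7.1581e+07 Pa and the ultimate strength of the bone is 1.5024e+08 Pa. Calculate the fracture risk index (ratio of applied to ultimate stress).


FRI = applied / ultimate
FRI = 7.1581e+07 / 1.5024e+08
FRI = 0.4764


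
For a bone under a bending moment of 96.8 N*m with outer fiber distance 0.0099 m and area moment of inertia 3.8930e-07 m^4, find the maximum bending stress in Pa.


sigma = M * c / I
sigma = 96.8 * 0.0099 / 3.8930e-07
M * c = 0.9583
sigma = 2.4616e+06


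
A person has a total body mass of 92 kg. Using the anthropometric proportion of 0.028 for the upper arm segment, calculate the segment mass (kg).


m_segment = body_mass * fraction
m_segment = 92 * 0.028
m_segment = 2.5760


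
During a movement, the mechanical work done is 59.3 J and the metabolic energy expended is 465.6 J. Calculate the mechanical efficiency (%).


eta = (W_mech / E_meta) * 100
eta = (59.3 / 465.6) * 100
ratio = 0.1274
eta = 12.7363


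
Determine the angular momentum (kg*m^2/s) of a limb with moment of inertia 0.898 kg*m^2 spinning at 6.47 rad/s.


L = I * omega
L = 0.898 * 6.47
L = 5.8101


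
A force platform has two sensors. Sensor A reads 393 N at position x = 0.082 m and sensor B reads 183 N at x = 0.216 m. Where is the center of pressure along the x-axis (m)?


COP_x = (F1*x1 + F2*x2) / (F1 + F2)
COP_x = (393*0.082 + 183*0.216) / (393 + 183)
Numerator = 71.7540
Denominator = 576
COP_x = 0.1246


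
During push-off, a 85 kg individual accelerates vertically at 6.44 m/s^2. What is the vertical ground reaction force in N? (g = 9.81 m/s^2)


GRF = m * (g + a)
GRF = 85 * (9.81 + 6.44)
GRF = 85 * 16.2500
GRF = 1381.2500


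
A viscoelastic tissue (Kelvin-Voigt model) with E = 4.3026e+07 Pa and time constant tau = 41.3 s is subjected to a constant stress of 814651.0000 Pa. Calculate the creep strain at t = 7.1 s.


epsilon(t) = (sigma/E) * (1 - exp(-t/tau))
sigma/E = 814651.0000 / 4.3026e+07 = 0.0189
exp(-t/tau) = exp(-7.1 / 41.3) = 0.8421
epsilon = 0.0189 * (1 - 0.8421)
epsilon = 0.0030


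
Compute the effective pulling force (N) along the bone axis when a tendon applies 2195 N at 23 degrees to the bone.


F_eff = F_tendon * cos(theta)
theta = 23 deg = 0.4014 rad
cos(theta) = 0.9205
F_eff = 2195 * 0.9205
F_eff = 2020.5082


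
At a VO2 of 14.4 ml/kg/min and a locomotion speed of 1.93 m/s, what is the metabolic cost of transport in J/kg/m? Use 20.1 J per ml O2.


Power per kg = VO2 * 20.1 / 60
Power per kg = 14.4 * 20.1 / 60 = 4.8240 W/kg
Cost = power_per_kg / speed
Cost = 4.8240 / 1.93
Cost = 2.4995


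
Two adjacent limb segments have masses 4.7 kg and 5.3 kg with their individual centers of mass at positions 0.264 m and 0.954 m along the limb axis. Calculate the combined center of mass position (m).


COM = (m1*x1 + m2*x2) / (m1 + m2)
COM = (4.7*0.264 + 5.3*0.954) / (4.7 + 5.3)
Numerator = 6.2970
Denominator = 10.0000
COM = 0.6297


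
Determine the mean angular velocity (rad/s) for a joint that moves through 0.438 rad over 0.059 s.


omega = delta_theta / delta_t
omega = 0.438 / 0.059
omega = 7.4237


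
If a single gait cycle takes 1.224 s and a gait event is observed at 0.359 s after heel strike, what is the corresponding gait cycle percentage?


pct = (event_time / cycle_time) * 100
pct = (0.359 / 1.224) * 100
ratio = 0.2933
pct = 29.3301


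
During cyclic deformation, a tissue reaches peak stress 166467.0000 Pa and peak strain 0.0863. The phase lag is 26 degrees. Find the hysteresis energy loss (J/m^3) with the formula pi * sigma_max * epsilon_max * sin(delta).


E_loss = pi * sigma_max * epsilon_max * sin(delta)
delta = 26 deg = 0.4538 rad
sin(delta) = 0.4384
E_loss = pi * 166467.0000 * 0.0863 * 0.4384
E_loss = 19784.7598


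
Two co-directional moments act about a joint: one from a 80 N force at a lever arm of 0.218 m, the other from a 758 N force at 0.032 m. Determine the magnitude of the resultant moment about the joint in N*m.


M = F1 * d1 + F2 * d2
M = 80 * 0.218 + 758 * 0.032
M = 17.4400 + 24.2560
M = 41.6960


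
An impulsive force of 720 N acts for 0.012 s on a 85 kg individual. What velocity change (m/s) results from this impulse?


J = F * dt = 720 * 0.012 = 8.6400 N*s
delta_v = J / m
delta_v = 8.6400 / 85
delta_v = 0.1016


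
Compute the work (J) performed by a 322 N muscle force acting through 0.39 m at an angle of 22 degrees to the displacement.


W = F * d * cos(theta)
theta = 22 deg = 0.3840 rad
cos(theta) = 0.9272
W = 322 * 0.39 * 0.9272
W = 116.4357


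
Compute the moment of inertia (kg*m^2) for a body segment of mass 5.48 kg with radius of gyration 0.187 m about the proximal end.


I = m * k^2
I = 5.48 * 0.187^2
k^2 = 0.0350
I = 0.1916


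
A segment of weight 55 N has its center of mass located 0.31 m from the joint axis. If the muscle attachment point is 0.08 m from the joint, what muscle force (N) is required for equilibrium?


F_muscle = W * d_load / d_muscle
F_muscle = 55 * 0.31 / 0.08
Numerator = 17.0500
F_muscle = 213.1250


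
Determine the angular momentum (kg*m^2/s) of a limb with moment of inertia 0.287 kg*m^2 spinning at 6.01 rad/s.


L = I * omega
L = 0.287 * 6.01
L = 1.7249


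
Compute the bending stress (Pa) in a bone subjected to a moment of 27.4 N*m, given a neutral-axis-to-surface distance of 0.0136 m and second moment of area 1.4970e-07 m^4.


sigma = M * c / I
sigma = 27.4 * 0.0136 / 1.4970e-07
M * c = 0.3726
sigma = 2.4892e+06


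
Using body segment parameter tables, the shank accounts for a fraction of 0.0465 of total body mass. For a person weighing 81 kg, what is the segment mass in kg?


m_segment = body_mass * fraction
m_segment = 81 * 0.0465
m_segment = 3.7665


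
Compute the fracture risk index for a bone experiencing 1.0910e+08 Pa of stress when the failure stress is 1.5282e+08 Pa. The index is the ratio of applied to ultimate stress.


FRI = applied / ultimate
FRI = 1.0910e+08 / 1.5282e+08
FRI = 0.7139


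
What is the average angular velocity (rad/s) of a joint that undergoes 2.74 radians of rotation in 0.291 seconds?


omega = delta_theta / delta_t
omega = 2.74 / 0.291
omega = 9.4158


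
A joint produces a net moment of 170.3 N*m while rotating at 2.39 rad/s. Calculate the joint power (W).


P = M * omega
P = 170.3 * 2.39
P = 407.0170


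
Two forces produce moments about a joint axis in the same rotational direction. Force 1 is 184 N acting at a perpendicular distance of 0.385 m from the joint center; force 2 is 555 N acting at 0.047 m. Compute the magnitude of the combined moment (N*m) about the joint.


M = F1 * d1 + F2 * d2
M = 184 * 0.385 + 555 * 0.047
M = 70.8400 + 26.0850
M = 96.9250


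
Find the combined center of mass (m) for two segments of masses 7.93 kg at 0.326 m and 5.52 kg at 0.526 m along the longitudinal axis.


COM = (m1*x1 + m2*x2) / (m1 + m2)
COM = (7.93*0.326 + 5.52*0.526) / (7.93 + 5.52)
Numerator = 5.4887
Denominator = 13.4500
COM = 0.4081


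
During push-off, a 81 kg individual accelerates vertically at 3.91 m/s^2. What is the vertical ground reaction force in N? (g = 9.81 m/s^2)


GRF = m * (g + a)
GRF = 81 * (9.81 + 3.91)
GRF = 81 * 13.7200
GRF = 1111.3200


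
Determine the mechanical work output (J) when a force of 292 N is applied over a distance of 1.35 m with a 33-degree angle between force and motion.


W = F * d * cos(theta)
theta = 33 deg = 0.5760 rad
cos(theta) = 0.8387
W = 292 * 1.35 * 0.8387
W = 330.6039


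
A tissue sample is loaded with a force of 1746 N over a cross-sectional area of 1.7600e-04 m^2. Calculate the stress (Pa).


stress = F / A
stress = 1746 / 1.7600e-04
stress = 9.9205e+06


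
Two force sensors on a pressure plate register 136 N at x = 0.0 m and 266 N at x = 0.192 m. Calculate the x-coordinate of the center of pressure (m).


COP_x = (F1*x1 + F2*x2) / (F1 + F2)
COP_x = (136*0.0 + 266*0.192) / (136 + 266)
Numerator = 51.0720
Denominator = 402
COP_x = 0.1270


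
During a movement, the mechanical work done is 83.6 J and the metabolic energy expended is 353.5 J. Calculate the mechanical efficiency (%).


eta = (W_mech / E_meta) * 100
eta = (83.6 / 353.5) * 100
ratio = 0.2365
eta = 23.6492


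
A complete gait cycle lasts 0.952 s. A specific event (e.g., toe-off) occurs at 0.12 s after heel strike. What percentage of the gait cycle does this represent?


pct = (event_time / cycle_time) * 100
pct = (0.12 / 0.952) * 100
ratio = 0.1261
pct = 12.6050


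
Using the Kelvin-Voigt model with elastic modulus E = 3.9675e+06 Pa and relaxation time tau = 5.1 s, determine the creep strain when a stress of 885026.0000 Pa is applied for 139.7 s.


epsilon(t) = (sigma/E) * (1 - exp(-t/tau))
sigma/E = 885026.0000 / 3.9675e+06 = 0.2231
exp(-t/tau) = exp(-139.7 / 5.1) = 1.2698e-12
epsilon = 0.2231 * (1 - 1.2698e-12)
epsilon = 0.2231


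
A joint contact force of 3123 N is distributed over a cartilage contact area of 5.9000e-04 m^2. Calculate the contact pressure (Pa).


P = F / A
P = 3123 / 5.9000e-04
P = 5.2932e+06


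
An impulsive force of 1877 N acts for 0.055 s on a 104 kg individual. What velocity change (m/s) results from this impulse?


J = F * dt = 1877 * 0.055 = 103.2350 N*s
delta_v = J / m
delta_v = 103.2350 / 104
delta_v = 0.9926


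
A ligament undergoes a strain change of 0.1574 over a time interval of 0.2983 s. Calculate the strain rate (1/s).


strain_rate = delta_strain / delta_t
strain_rate = 0.1574 / 0.2983
strain_rate = 0.5277


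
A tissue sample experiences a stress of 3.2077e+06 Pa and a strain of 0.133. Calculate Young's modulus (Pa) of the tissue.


E = stress / strain
E = 3.2077e+06 / 0.133
E = 2.4118e+07


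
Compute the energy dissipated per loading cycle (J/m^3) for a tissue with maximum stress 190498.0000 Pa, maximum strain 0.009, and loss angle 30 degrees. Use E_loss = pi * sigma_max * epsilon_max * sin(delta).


E_loss = pi * sigma_max * epsilon_max * sin(delta)
delta = 30 deg = 0.5236 rad
sin(delta) = 0.5000
E_loss = pi * 190498.0000 * 0.009 * 0.5000
E_loss = 2693.1020


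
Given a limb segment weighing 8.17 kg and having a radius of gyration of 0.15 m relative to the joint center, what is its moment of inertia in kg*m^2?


I = m * k^2
I = 8.17 * 0.15^2
k^2 = 0.0225
I = 0.1838


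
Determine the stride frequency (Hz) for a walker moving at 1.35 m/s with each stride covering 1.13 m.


f = v / stride_length
f = 1.35 / 1.13
f = 1.1947


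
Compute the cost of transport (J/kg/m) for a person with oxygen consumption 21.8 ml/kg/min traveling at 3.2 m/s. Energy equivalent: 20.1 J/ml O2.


Power per kg = VO2 * 20.1 / 60
Power per kg = 21.8 * 20.1 / 60 = 7.3030 W/kg
Cost = power_per_kg / speed
Cost = 7.3030 / 3.2
Cost = 2.2822


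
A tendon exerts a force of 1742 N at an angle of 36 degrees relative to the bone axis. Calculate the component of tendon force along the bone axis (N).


F_eff = F_tendon * cos(theta)
theta = 36 deg = 0.6283 rad
cos(theta) = 0.8090
F_eff = 1742 * 0.8090
F_eff = 1409.3076


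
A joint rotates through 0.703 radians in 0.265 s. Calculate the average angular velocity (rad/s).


omega = delta_theta / delta_t
omega = 0.703 / 0.265
omega = 2.6528


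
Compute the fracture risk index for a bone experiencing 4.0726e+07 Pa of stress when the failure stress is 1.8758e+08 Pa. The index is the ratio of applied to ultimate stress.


FRI = applied / ultimate
FRI = 4.0726e+07 / 1.8758e+08
FRI = 0.2171


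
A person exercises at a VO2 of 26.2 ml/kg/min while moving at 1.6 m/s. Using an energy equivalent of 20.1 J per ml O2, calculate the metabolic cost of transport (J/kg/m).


Power per kg = VO2 * 20.1 / 60
Power per kg = 26.2 * 20.1 / 60 = 8.7770 W/kg
Cost = power_per_kg / speed
Cost = 8.7770 / 1.6
Cost = 5.4856


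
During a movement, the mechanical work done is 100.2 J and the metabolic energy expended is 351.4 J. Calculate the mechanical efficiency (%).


eta = (W_mech / E_meta) * 100
eta = (100.2 / 351.4) * 100
ratio = 0.2851
eta = 28.5145


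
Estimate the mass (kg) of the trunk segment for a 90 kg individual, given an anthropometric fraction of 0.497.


m_segment = body_mass * fraction
m_segment = 90 * 0.497
m_segment = 44.7300


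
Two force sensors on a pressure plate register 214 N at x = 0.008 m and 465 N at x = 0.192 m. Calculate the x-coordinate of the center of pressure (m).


COP_x = (F1*x1 + F2*x2) / (F1 + F2)
COP_x = (214*0.008 + 465*0.192) / (214 + 465)
Numerator = 90.9920
Denominator = 679
COP_x = 0.1340


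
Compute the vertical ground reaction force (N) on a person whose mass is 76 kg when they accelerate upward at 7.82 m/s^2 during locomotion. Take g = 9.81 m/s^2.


GRF = m * (g + a)
GRF = 76 * (9.81 + 7.82)
GRF = 76 * 17.6300
GRF = 1339.8800


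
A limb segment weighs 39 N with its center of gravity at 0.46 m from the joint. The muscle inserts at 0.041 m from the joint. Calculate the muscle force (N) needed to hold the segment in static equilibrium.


F_muscle = W * d_load / d_muscle
F_muscle = 39 * 0.46 / 0.041
Numerator = 17.9400
F_muscle = 437.5610


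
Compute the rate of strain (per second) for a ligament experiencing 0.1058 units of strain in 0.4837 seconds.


strain_rate = delta_strain / delta_t
strain_rate = 0.1058 / 0.4837
strain_rate = 0.2187


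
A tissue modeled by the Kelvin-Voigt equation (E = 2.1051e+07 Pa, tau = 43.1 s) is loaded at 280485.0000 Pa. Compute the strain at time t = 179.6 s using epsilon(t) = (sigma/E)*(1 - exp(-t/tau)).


epsilon(t) = (sigma/E) * (1 - exp(-t/tau))
sigma/E = 280485.0000 / 2.1051e+07 = 0.0133
exp(-t/tau) = exp(-179.6 / 43.1) = 0.0155
epsilon = 0.0133 * (1 - 0.0155)
epsilon = 0.0131


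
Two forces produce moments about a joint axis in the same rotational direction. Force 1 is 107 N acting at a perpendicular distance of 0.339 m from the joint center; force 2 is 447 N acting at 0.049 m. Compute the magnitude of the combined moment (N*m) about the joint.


M = F1 * d1 + F2 * d2
M = 107 * 0.339 + 447 * 0.049
M = 36.2730 + 21.9030
M = 58.1760


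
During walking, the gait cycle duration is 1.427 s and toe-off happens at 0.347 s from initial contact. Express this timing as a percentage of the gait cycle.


pct = (event_time / cycle_time) * 100
pct = (0.347 / 1.427) * 100
ratio = 0.2432
pct = 24.3167


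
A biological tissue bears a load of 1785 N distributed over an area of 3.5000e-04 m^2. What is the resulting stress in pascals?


stress = F / A
stress = 1785 / 3.5000e-04
stress = 5.1000e+06


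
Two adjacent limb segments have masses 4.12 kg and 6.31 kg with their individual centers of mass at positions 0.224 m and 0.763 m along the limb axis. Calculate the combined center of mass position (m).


COM = (m1*x1 + m2*x2) / (m1 + m2)
COM = (4.12*0.224 + 6.31*0.763) / (4.12 + 6.31)
Numerator = 5.7374
Denominator = 10.4300
COM = 0.5501


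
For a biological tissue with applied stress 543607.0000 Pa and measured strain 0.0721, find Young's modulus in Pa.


E = stress / strain
E = 543607.0000 / 0.0721
E = 7.5396e+06


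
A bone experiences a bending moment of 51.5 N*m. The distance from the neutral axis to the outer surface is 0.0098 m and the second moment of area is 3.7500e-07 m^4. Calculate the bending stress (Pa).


sigma = M * c / I
sigma = 51.5 * 0.0098 / 3.7500e-07
M * c = 0.5047
sigma = 1.3459e+06


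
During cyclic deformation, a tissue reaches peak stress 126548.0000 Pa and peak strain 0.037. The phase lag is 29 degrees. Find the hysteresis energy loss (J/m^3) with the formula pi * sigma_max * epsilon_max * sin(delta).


E_loss = pi * sigma_max * epsilon_max * sin(delta)
delta = 29 deg = 0.5061 rad
sin(delta) = 0.4848
E_loss = pi * 126548.0000 * 0.037 * 0.4848
E_loss = 7131.4544


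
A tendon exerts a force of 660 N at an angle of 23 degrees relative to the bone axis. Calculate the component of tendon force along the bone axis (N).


F_eff = F_tendon * cos(theta)
theta = 23 deg = 0.4014 rad
cos(theta) = 0.9205
F_eff = 660 * 0.9205
F_eff = 607.5332


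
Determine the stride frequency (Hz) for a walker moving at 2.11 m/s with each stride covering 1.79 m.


f = v / stride_length
f = 2.11 / 1.79
f = 1.1788


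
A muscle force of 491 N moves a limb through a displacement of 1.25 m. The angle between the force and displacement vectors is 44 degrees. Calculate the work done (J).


W = F * d * cos(theta)
theta = 44 deg = 0.7679 rad
cos(theta) = 0.7193
W = 491 * 1.25 * 0.7193
W = 441.4948


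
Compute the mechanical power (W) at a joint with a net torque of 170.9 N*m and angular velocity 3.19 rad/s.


P = M * omega
P = 170.9 * 3.19
P = 545.1710


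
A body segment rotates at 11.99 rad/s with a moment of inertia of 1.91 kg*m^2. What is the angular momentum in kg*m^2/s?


L = I * omega
L = 1.91 * 11.99
L = 22.9009


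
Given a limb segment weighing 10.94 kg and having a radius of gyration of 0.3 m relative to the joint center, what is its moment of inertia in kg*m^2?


I = m * k^2
I = 10.94 * 0.3^2
k^2 = 0.0900
I = 0.9846


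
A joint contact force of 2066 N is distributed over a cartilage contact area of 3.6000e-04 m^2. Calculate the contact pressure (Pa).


P = F / A
P = 2066 / 3.6000e-04
P = 5.7389e+06


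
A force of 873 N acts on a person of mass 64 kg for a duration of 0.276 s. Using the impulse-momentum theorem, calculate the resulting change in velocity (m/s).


J = F * dt = 873 * 0.276 = 240.9480 N*s
delta_v = J / m
delta_v = 240.9480 / 64
delta_v = 3.7648


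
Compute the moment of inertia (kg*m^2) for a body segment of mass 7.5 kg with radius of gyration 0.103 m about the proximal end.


I = m * k^2
I = 7.5 * 0.103^2
k^2 = 0.0106
I = 0.0796


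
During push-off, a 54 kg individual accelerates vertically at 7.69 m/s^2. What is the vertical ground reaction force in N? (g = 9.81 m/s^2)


GRF = m * (g + a)
GRF = 54 * (9.81 + 7.69)
GRF = 54 * 17.5000
GRF = 945.0000


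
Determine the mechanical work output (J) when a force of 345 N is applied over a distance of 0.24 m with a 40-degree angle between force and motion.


W = F * d * cos(theta)
theta = 40 deg = 0.6981 rad
cos(theta) = 0.7660
W = 345 * 0.24 * 0.7660
W = 63.4285


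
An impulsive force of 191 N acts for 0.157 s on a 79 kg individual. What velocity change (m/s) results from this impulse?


J = F * dt = 191 * 0.157 = 29.9870 N*s
delta_v = J / m
delta_v = 29.9870 / 79
delta_v = 0.3796


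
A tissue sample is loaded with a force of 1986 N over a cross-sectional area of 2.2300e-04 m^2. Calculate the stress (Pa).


stress = F / A
stress = 1986 / 2.2300e-04
stress = 8.9058e+06


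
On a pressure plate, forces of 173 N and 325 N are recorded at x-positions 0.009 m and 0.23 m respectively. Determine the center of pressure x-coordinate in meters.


COP_x = (F1*x1 + F2*x2) / (F1 + F2)
COP_x = (173*0.009 + 325*0.23) / (173 + 325)
Numerator = 76.3070
Denominator = 498
COP_x = 0.1532


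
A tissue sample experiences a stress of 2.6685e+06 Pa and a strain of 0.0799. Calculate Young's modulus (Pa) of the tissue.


E = stress / strain
E = 2.6685e+06 / 0.0799
E = 3.3398e+07


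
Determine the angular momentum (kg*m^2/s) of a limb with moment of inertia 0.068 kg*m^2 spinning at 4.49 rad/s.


L = I * omega
L = 0.068 * 4.49
L = 0.3053


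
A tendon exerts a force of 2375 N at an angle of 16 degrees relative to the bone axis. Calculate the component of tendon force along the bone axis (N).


F_eff = F_tendon * cos(theta)
theta = 16 deg = 0.2793 rad
cos(theta) = 0.9613
F_eff = 2375 * 0.9613
F_eff = 2282.9965


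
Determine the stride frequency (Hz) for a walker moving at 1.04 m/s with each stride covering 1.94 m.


f = v / stride_length
f = 1.04 / 1.94
f = 0.5361


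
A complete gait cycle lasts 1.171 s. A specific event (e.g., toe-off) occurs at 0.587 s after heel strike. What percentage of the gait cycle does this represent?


pct = (event_time / cycle_time) * 100
pct = (0.587 / 1.171) * 100
ratio = 0.5013
pct = 50.1281


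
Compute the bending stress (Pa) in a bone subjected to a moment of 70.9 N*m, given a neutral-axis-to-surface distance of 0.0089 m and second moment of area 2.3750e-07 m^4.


sigma = M * c / I
sigma = 70.9 * 0.0089 / 2.3750e-07
M * c = 0.6310
sigma = 2.6569e+06


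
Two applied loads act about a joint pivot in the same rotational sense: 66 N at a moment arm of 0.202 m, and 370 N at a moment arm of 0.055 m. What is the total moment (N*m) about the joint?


M = F1 * d1 + F2 * d2
M = 66 * 0.202 + 370 * 0.055
M = 13.3320 + 20.3500
M = 33.6820


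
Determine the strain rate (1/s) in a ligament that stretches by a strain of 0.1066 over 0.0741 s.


strain_rate = delta_strain / delta_t
strain_rate = 0.1066 / 0.0741
strain_rate = 1.4386


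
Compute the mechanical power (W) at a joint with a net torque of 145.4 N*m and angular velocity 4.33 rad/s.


P = M * omega
P = 145.4 * 4.33
P = 629.5820


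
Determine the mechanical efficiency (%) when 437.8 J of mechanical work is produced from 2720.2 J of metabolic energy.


eta = (W_mech / E_meta) * 100
eta = (437.8 / 2720.2) * 100
ratio = 0.1609
eta = 16.0944


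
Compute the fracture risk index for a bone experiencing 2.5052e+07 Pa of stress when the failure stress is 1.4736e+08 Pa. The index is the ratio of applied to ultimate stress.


FRI = applied / ultimate
FRI = 2.5052e+07 / 1.4736e+08
FRI = 0.1700


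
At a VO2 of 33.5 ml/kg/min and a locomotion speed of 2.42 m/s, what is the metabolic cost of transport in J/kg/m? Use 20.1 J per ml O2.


Power per kg = VO2 * 20.1 / 60
Power per kg = 33.5 * 20.1 / 60 = 11.2225 W/kg
Cost = power_per_kg / speed
Cost = 11.2225 / 2.42
Cost = 4.6374


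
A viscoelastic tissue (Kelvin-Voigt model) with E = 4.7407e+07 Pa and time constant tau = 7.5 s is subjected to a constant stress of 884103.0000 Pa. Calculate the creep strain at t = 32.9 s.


epsilon(t) = (sigma/E) * (1 - exp(-t/tau))
sigma/E = 884103.0000 / 4.7407e+07 = 0.0186
exp(-t/tau) = exp(-32.9 / 7.5) = 0.0124
epsilon = 0.0186 * (1 - 0.0124)
epsilon = 0.0184
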